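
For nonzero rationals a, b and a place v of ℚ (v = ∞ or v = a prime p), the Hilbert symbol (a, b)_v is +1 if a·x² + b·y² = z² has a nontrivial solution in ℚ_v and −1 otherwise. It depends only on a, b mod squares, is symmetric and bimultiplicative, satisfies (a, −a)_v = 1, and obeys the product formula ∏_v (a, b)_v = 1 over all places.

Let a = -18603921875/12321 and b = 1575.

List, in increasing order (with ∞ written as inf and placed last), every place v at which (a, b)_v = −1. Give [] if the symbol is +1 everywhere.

[7, 11]

Mod squares: a ≡ -11, b ≡ 7. Check v ∈ {∞, 2, 3, 5, 7, 11, 37, 47}.
v=47: a=47^2·(≡28), b=47^0·(≡24) mod 47; (28|47)=+1, (24|47)=+1; (−1)^{2·0·23}·(+1)^0·(+1)^2 = +1.
v=37: a=37^-2·(≡11), b=37^0·(≡21) mod 37; (11|37)=+1, (21|37)=+1; (−1)^{-2·0·18}·(+1)^0·(+1)^-2 = +1.
v=∞: -11 < 0 and 7 > 0  ⇒  (a,b)_∞ = +1.
v=11: a=11^1·(≡6), b=11^0·(≡2) mod 11; (6|11)=-1, (2|11)=-1; (−1)^{1·0·5}·(-1)^0·(-1)^1 = -1.
v=5: a=5^6·(≡4), b=5^2·(≡3) mod 5; (4|5)=+1, (3|5)=-1; (−1)^{6·2·2}·(+1)^2·(-1)^6 = +1.
v=2: v_2(a)=0, v_2(b)=0; units ≡ 5, 7 (mod 8); ε·ε+αω+βω = 0·1+0·0+0·1 ≡ 0  ⇒  (a,b)_2 = +1.
v=3: a=3^-2·(≡1), b=3^2·(≡1) mod 3; (1|3)=+1, (1|3)=+1; (−1)^{-2·2·1}·(+1)^2·(+1)^-2 = +1.
v=7: a=7^2·(≡5), b=7^1·(≡1) mod 7; (5|7)=-1, (1|7)=+1; (−1)^{2·1·3}·(-1)^1·(+1)^2 = -1.
Ram(-11, 7) = {7, 11}; no ℚ_7-point on the conic.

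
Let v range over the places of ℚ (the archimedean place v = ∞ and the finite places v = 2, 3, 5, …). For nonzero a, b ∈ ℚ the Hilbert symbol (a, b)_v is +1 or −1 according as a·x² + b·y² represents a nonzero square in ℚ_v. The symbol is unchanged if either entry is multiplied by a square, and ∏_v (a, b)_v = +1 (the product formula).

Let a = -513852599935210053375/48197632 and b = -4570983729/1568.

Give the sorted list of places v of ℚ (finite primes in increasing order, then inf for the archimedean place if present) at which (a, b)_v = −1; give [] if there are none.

Mod squares: a ≡ -37182145, b ≡ -11362. Check v ∈ {∞, 2, 3, 5, 7, 11, 13, 17, 19, 23, 41, 43}.
v=17: a=17^3·(≡13), b=17^0·(≡5) mod 17; (13|17)=+1, (5|17)=-1; (−1)^{3·0·8}·(+1)^0·(-1)^3 = -1.
v=23: a=23^3·(≡12), b=23^3·(≡16) mod 23; (12|23)=+1, (16|23)=+1; (−1)^{3·3·11}·(+1)^3·(+1)^3 = -1.
v=41: a=41^-2·(≡7), b=41^0·(≡4) mod 41; (7|41)=-1, (4|41)=+1; (−1)^{-2·0·20}·(-1)^0·(+1)^-2 = +1.
v=∞: -37182145 < 0 and -11362 < 0  ⇒  (a,b)_∞ = -1.
v=11: a=11^1·(≡7), b=11^0·(≡3) mod 11; (7|11)=-1, (3|11)=+1; (−1)^{1·0·5}·(-1)^0·(+1)^1 = +1.
v=13: a=13^3·(≡3), b=13^3·(≡10) mod 13; (3|13)=+1, (10|13)=+1; (−1)^{3·3·6}·(+1)^3·(+1)^3 = +1.
v=43: a=43^2·(≡21), b=43^0·(≡34) mod 43; (21|43)=+1, (34|43)=-1; (−1)^{2·0·21}·(+1)^0·(-1)^2 = +1.
v=7: a=7^-1·(≡3), b=7^-2·(≡6) mod 7; (3|7)=-1, (6|7)=-1; (−1)^{-1·-2·3}·(-1)^-2·(-1)^-1 = -1.
v=3: a=3^4·(≡2), b=3^2·(≡2) mod 3; (2|3)=-1, (2|3)=-1; (−1)^{4·2·1}·(-1)^2·(-1)^4 = +1.
v=5: a=5^3·(≡4), b=5^0·(≡2) mod 5; (4|5)=+1, (2|5)=-1; (−1)^{3·0·2}·(+1)^0·(-1)^3 = -1.
v=19: a=19^1·(≡5), b=19^1·(≡8) mod 19; (5|19)=+1, (8|19)=-1; (−1)^{1·1·9}·(+1)^1·(-1)^1 = +1.
v=2: v_2(a)=-12, v_2(b)=-5; units ≡ 7, 7 (mod 8); ε·ε+αω+βω = 1·1+-12·0+-5·0 ≡ 1  ⇒  (a,b)_2 = -1.
|Ram(-37182145, -11362)| = 6, even; anisotropic at {2, 5, 7, 17, 23, ∞}.

[2, 5, 7, 17, 23, inf]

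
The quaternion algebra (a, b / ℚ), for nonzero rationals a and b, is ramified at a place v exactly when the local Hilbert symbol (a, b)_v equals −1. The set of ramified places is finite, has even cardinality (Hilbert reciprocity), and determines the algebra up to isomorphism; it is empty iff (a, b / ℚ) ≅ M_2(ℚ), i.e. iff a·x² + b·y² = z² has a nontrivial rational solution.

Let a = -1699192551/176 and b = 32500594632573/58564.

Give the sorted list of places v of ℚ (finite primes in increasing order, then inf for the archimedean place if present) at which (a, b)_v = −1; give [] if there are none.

[23, 37]

Mod squares: a ≡ -1319901, b ≡ 37. Check v ∈ {∞, 2, 3, 7, 11, 17, 23, 37, 47}.
v=23: a=23^1·(≡15), b=23^2·(≡7) mod 23; (15|23)=-1, (7|23)=-1; (−1)^{1·2·11}·(-1)^2·(-1)^1 = -1.
v=7: a=7^2·(≡6), b=7^0·(≡2) mod 7; (6|7)=-1, (2|7)=+1; (−1)^{2·0·3}·(-1)^0·(+1)^2 = +1.
v=2: v_2(a)=-4, v_2(b)=-2; units ≡ 3, 5 (mod 8); ε·ε+αω+βω = 1·0+-4·1+-2·1 ≡ 0  ⇒  (a,b)_2 = +1.
v=47: a=47^1·(≡41), b=47^2·(≡1) mod 47; (41|47)=-1, (1|47)=+1; (−1)^{1·2·23}·(-1)^2·(+1)^1 = +1.
v=3: a=3^1·(≡1), b=3^2·(≡1) mod 3; (1|3)=+1, (1|3)=+1; (−1)^{1·2·1}·(+1)^2·(+1)^1 = +1.
v=17: a=17^2·(≡13), b=17^4·(≡3) mod 17; (13|17)=+1, (3|17)=-1; (−1)^{2·4·8}·(+1)^4·(-1)^2 = +1.
v=37: a=37^1·(≡35), b=37^1·(≡1) mod 37; (35|37)=-1, (1|37)=+1; (−1)^{1·1·18}·(-1)^1·(+1)^1 = -1.
v=11: a=11^-1·(≡2), b=11^-4·(≡3) mod 11; (2|11)=-1, (3|11)=+1; (−1)^{-1·-4·5}·(-1)^-4·(+1)^-1 = +1.
v=∞: -1319901 < 0 and 37 > 0  ⇒  (a,b)_∞ = +1.
(-1319901, 37 / ℚ) ramifies at {23, 37}: a division algebra.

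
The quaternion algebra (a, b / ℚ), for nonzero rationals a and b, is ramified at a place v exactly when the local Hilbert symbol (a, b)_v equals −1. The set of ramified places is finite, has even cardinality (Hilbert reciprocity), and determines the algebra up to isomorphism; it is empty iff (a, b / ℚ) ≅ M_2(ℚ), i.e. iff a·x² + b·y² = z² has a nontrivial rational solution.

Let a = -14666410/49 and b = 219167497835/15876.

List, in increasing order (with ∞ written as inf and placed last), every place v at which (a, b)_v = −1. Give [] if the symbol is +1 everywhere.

Mod squares: a ≡ -121210, b ≡ 14969435. Check v ∈ {∞, 2, 3, 5, 7, 11, 13, 17, 19, 23, 31}.
v=5: a=5^1·(≡2), b=5^1·(≡2) mod 5; (2|5)=-1, (2|5)=-1; (−1)^{1·1·2}·(-1)^1·(-1)^1 = +1.
v=∞: -121210 < 0 and 14969435 > 0  ⇒  (a,b)_∞ = +1.
v=2: v_2(a)=1, v_2(b)=-2; units ≡ 3, 3 (mod 8); ε·ε+αω+βω = 1·1+1·1+-2·1 ≡ 0  ⇒  (a,b)_2 = +1.
v=7: a=7^-2·(≡4), b=7^-2·(≡3) mod 7; (4|7)=+1, (3|7)=-1; (−1)^{-2·-2·3}·(+1)^-2·(-1)^-2 = +1.
v=31: a=31^1·(≡11), b=31^1·(≡11) mod 31; (11|31)=-1, (11|31)=-1; (−1)^{1·1·15}·(-1)^1·(-1)^1 = -1.
v=3: a=3^0·(≡2), b=3^-4·(≡2) mod 3; (2|3)=-1, (2|3)=-1; (−1)^{0·-4·1}·(-1)^-4·(-1)^0 = +1.
v=17: a=17^1·(≡7), b=17^1·(≡5) mod 17; (7|17)=-1, (5|17)=-1; (−1)^{1·1·8}·(-1)^1·(-1)^1 = +1.
v=11: a=11^2·(≡2), b=11^4·(≡10) mod 11; (2|11)=-1, (10|11)=-1; (−1)^{2·4·5}·(-1)^4·(-1)^2 = +1.
v=13: a=13^0·(≡6), b=13^1·(≡7) mod 13; (6|13)=-1, (7|13)=-1; (−1)^{0·1·6}·(-1)^1·(-1)^0 = -1.
v=19: a=19^0·(≡15), b=19^1·(≡11) mod 19; (15|19)=-1, (11|19)=+1; (−1)^{0·1·9}·(-1)^1·(+1)^0 = -1.
v=23: a=23^1·(≡17), b=23^1·(≡15) mod 23; (17|23)=-1, (15|23)=-1; (−1)^{1·1·11}·(-1)^1·(-1)^1 = -1.
(-121210, 14969435 / ℚ) ramifies at {13, 19, 23, 31}: a division algebra.

[13, 19, 23, 31]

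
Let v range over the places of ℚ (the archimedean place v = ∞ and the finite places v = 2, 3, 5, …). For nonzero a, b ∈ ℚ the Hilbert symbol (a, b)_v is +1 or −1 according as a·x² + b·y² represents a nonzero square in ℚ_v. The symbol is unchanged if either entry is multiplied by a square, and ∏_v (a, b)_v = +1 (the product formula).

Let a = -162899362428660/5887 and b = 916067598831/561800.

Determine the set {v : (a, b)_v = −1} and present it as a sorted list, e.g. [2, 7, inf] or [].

(a, b) ≡ (-150345195, 49742) mod (ℚ^×)²; places V = {2, 3, 5, 7, 11, 13, 17, 19, 29, 31, 53, ∞}.
(a,b)_2: α=2, β=-3; u≡5, v≡7 (mod 8); ε(u)ε(v)=0·1, αω(v)=2·0, βω(u)=-3·1; sum ≡ 1  ⇒  -1.
(a,b)_3: α=9, u≡1; β=2, v≡2 (mod 3); (1|3)=+1, (2|3)=-1; sign (−1)^0·+1^2·-1^9 = -1.
(a,b)_∞: sgn(-150345195)=−, sgn(49742)=+, so +1.
(a,b)_19: α=1, u≡16; β=1, v≡3 (mod 19); (16|19)=+1, (3|19)=-1; sign (−1)^1·+1^1·-1^1 = +1.
(a,b)_53: α=0, u≡47; β=-2, v≡24 (mod 53); (47|53)=+1, (24|53)=+1; sign (−1)^0·+1^-2·+1^0 = +1.
(a,b)_5: α=1, u≡4; β=-2, v≡3 (mod 5); (4|5)=+1, (3|5)=-1; sign (−1)^0·+1^-2·-1^1 = -1.
(a,b)_13: α=1, u≡2; β=0, v≡12 (mod 13); (2|13)=-1, (12|13)=+1; sign (−1)^0·-1^0·+1^1 = +1.
(a,b)_7: α=-1, u≡3; β=3, v≡4 (mod 7); (3|7)=-1, (4|7)=+1; sign (−1)^1·-1^3·+1^-1 = +1.
(a,b)_29: α=-2, u≡26; β=0, v≡9 (mod 29); (26|29)=-1, (9|29)=+1; sign (−1)^0·-1^0·+1^-2 = +1.
(a,b)_31: α=1, u≡30; β=0, v≡9 (mod 31); (30|31)=-1, (9|31)=+1; sign (−1)^0·-1^0·+1^1 = +1.
(a,b)_11: α=1, u≡6; β=1, v≡4 (mod 11); (6|11)=-1, (4|11)=+1; sign (−1)^1·-1^1·+1^1 = +1.
(a,b)_17: α=3, u≡6; β=5, v≡16 (mod 17); (6|17)=-1, (16|17)=+1; sign (−1)^0·-1^5·+1^3 = -1.
(-150345195, 49742 / ℚ) ramifies at {2, 3, 5, 17}: a division algebra.

[2, 3, 5, 17]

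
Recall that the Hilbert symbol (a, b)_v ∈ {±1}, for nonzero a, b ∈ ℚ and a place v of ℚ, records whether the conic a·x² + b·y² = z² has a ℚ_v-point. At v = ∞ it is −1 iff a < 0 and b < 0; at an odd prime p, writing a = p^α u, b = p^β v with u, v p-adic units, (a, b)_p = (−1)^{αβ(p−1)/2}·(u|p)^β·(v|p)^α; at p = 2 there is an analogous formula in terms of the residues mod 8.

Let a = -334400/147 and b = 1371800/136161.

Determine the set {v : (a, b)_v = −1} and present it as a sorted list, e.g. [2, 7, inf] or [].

[2, 3]

(a, b) ≡ (-627, 38) mod (ℚ^×)²; places V = {2, 3, 5, 7, 11, 19, 41, ∞}.
(a,b)_∞: sgn(-627)=−, sgn(38)=+, so +1.
(a,b)_19: α=1, u≡5; β=3, v≡15 (mod 19); (5|19)=+1, (15|19)=-1; sign (−1)^1·+1^3·-1^1 = +1.
(a,b)_7: α=-2, u≡6; β=0, v≡6 (mod 7); (6|7)=-1, (6|7)=-1; sign (−1)^0·-1^0·-1^-2 = +1.
(a,b)_5: α=2, u≡2; β=2, v≡2 (mod 5); (2|5)=-1, (2|5)=-1; sign (−1)^0·-1^2·-1^2 = +1.
(a,b)_2: α=6, β=3; u≡5, v≡3 (mod 8); ε(u)ε(v)=0·1, αω(v)=6·1, βω(u)=3·1; sum ≡ 1  ⇒  -1.
(a,b)_3: α=-1, u≡1; β=-4, v≡2 (mod 3); (1|3)=+1, (2|3)=-1; sign (−1)^0·+1^-4·-1^-1 = -1.
(a,b)_11: α=1, u≡1; β=0, v≡4 (mod 11); (1|11)=+1, (4|11)=+1; sign (−1)^0·+1^0·+1^1 = +1.
(a,b)_41: α=0, u≡34; β=-2, v≡19 (mod 41); (34|41)=-1, (19|41)=-1; sign (−1)^0·-1^-2·-1^0 = +1.
|Ram(-627, 38)| = 2, even; anisotropic at {2, 3}.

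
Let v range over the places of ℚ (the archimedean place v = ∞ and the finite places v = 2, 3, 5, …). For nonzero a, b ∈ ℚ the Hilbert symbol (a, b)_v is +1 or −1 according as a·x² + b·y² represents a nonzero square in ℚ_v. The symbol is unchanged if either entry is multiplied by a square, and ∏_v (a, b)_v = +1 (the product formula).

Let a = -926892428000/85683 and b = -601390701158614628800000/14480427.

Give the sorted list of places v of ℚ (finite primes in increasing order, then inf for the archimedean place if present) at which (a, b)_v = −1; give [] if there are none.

[7, 17, 19, inf]

Mod squares: a ≡ -9690, b ≡ -210. Check v ∈ {∞, 2, 3, 5, 7, 11, 13, 17, 19}.
v=17: a=17^1·(≡4), b=17^2·(≡3) mod 17; (4|17)=+1, (3|17)=-1; (−1)^{1·2·8}·(+1)^2·(-1)^1 = -1.
v=19: a=19^1·(≡18), b=19^2·(≡8) mod 19; (18|19)=-1, (8|19)=-1; (−1)^{1·2·9}·(-1)^2·(-1)^1 = -1.
v=∞: -9690 < 0 and -210 < 0  ⇒  (a,b)_∞ = -1.
v=3: a=3^-1·(≡1), b=3^-1·(≡2) mod 3; (1|3)=+1, (2|3)=-1; (−1)^{-1·-1·1}·(+1)^-1·(-1)^-1 = +1.
v=2: v_2(a)=5, v_2(b)=9; units ≡ 3, 7 (mod 8); ε·ε+αω+βω = 1·1+5·0+9·1 ≡ 0  ⇒  (a,b)_2 = +1.
v=13: a=13^-4·(≡11), b=13^-6·(≡2) mod 13; (11|13)=-1, (2|13)=-1; (−1)^{-4·-6·6}·(-1)^-6·(-1)^-4 = +1.
v=11: a=11^4·(≡9), b=11^8·(≡6) mod 11; (9|11)=+1, (6|11)=-1; (−1)^{4·8·5}·(+1)^8·(-1)^4 = +1.
v=7: a=7^2·(≡3), b=7^5·(≡5) mod 7; (3|7)=-1, (5|7)=-1; (−1)^{2·5·3}·(-1)^5·(-1)^2 = -1.
v=5: a=5^3·(≡2), b=5^5·(≡2) mod 5; (2|5)=-1, (2|5)=-1; (−1)^{3·5·2}·(-1)^5·(-1)^3 = +1.
(-9690, -210 / ℚ) ramifies at {7, 17, 19, ∞}: a division algebra.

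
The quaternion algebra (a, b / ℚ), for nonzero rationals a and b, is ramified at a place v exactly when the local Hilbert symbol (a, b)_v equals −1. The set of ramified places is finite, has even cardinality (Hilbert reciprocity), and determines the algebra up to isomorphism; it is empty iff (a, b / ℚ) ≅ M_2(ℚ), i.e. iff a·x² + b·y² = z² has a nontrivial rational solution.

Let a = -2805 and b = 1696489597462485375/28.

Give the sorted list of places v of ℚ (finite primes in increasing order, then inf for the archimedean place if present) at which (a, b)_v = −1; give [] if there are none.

[]

(a, b) ≡ (-2805, 1272705) mod (ℚ^×)²; places V = {2, 3, 5, 7, 11, 17, 23, 31, ∞}.
(a,b)_31: α=0, u≡16; β=1, v≡23 (mod 31); (16|31)=+1, (23|31)=-1; sign (−1)^0·+1^1·-1^0 = +1.
(a,b)_11: α=1, u≡9; β=6, v≡4 (mod 11); (9|11)=+1, (4|11)=+1; sign (−1)^0·+1^6·+1^1 = +1.
(a,b)_7: α=0, u≡2; β=-1, v≡1 (mod 7); (2|7)=+1, (1|7)=+1; sign (−1)^0·+1^-1·+1^0 = +1.
(a,b)_17: α=1, u≡5; β=3, v≡3 (mod 17); (5|17)=-1, (3|17)=-1; sign (−1)^0·-1^3·-1^1 = +1.
(a,b)_3: α=1, u≡1; β=7, v≡2 (mod 3); (1|3)=+1, (2|3)=-1; sign (−1)^1·+1^7·-1^1 = +1.
(a,b)_23: α=0, u≡1; β=1, v≡7 (mod 23); (1|23)=+1, (7|23)=-1; sign (−1)^0·+1^1·-1^0 = +1.
(a,b)_5: α=1, u≡4; β=3, v≡1 (mod 5); (4|5)=+1, (1|5)=+1; sign (−1)^0·+1^3·+1^1 = +1.
(a,b)_2: α=0, β=-2; u≡3, v≡1 (mod 8); ε(u)ε(v)=1·0, αω(v)=0·0, βω(u)=-2·1; sum ≡ 0  ⇒  +1.
(a,b)_∞: sgn(-2805)=−, sgn(1272705)=+, so +1.
Ram(a, b) = ∅: the form -2805·x² + 1272705·y² − z² is isotropic over every ℚ_v, so by Hasse–Minkowski it is isotropic over ℚ.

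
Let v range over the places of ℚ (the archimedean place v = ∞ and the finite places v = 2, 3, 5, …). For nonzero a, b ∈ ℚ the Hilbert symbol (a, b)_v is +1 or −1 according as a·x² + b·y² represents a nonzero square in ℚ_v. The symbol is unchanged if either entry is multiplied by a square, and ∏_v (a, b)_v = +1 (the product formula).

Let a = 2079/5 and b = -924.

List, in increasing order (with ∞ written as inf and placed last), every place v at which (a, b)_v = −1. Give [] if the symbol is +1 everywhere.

Mod squares: a ≡ 1155, b ≡ -231. Check v ∈ {∞, 2, 3, 5, 7, 11}.
v=11: a=11^1·(≡7), b=11^1·(≡4) mod 11; (7|11)=-1, (4|11)=+1; (−1)^{1·1·5}·(-1)^1·(+1)^1 = +1.
v=7: a=7^1·(≡2), b=7^1·(≡1) mod 7; (2|7)=+1, (1|7)=+1; (−1)^{1·1·3}·(+1)^1·(+1)^1 = -1.
v=3: a=3^3·(≡1), b=3^1·(≡1) mod 3; (1|3)=+1, (1|3)=+1; (−1)^{3·1·1}·(+1)^1·(+1)^3 = -1.
v=5: a=5^-1·(≡4), b=5^0·(≡1) mod 5; (4|5)=+1, (1|5)=+1; (−1)^{-1·0·2}·(+1)^0·(+1)^-1 = +1.
v=∞: 1155 > 0 and -231 < 0  ⇒  (a,b)_∞ = +1.
v=2: v_2(a)=0, v_2(b)=2; units ≡ 3, 1 (mod 8); ε·ε+αω+βω = 1·0+0·0+2·1 ≡ 0  ⇒  (a,b)_2 = +1.
|Ram(1155, -231)| = 2, even; anisotropic at {3, 7}.

[3, 7]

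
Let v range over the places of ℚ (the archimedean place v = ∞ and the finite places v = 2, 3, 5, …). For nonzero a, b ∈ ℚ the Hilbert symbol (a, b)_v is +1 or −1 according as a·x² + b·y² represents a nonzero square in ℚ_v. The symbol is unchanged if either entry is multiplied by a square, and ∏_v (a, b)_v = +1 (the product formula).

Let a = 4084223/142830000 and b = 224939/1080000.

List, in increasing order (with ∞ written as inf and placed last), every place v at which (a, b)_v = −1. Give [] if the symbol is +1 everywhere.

Mod squares: a ≡ 429, b ≡ 33. Check v ∈ {∞, 2, 3, 5, 11, 13, 23}.
v=11: a=11^1·(≡2), b=11^3·(≡9) mod 11; (2|11)=-1, (9|11)=+1; (−1)^{1·3·5}·(-1)^3·(+1)^1 = +1.
v=23: a=23^-2·(≡7), b=23^0·(≡21) mod 23; (7|23)=-1, (21|23)=-1; (−1)^{-2·0·11}·(-1)^0·(-1)^-2 = +1.
v=2: v_2(a)=-4, v_2(b)=-6; units ≡ 5, 1 (mod 8); ε·ε+αω+βω = 0·0+-4·0+-6·1 ≡ 0  ⇒  (a,b)_2 = +1.
v=∞: 429 > 0 and 33 > 0  ⇒  (a,b)_∞ = +1.
v=5: a=5^-4·(≡1), b=5^-4·(≡3) mod 5; (1|5)=+1, (3|5)=-1; (−1)^{-4·-4·2}·(+1)^-4·(-1)^-4 = +1.
v=3: a=3^-3·(≡2), b=3^-3·(≡2) mod 3; (2|3)=-1, (2|3)=-1; (−1)^{-3·-3·1}·(-1)^-3·(-1)^-3 = -1.
v=13: a=13^5·(≡11), b=13^2·(≡8) mod 13; (11|13)=-1, (8|13)=-1; (−1)^{5·2·6}·(-1)^2·(-1)^5 = -1.
Ram(429, 33) = {3, 13}; no ℚ_3-point on the conic.

[3, 13]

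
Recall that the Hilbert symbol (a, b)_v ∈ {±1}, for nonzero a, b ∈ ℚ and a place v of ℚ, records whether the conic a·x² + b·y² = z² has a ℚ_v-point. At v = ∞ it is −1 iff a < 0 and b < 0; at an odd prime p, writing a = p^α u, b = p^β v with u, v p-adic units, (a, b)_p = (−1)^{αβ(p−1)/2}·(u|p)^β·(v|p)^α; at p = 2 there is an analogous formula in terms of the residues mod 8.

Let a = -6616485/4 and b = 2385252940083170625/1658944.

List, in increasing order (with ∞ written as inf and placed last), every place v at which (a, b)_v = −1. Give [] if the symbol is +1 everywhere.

Mod squares: a ≡ -85, b ≡ 17. Check v ∈ {∞, 2, 3, 5, 7, 13, 17, 23, 31}.
v=17: a=17^1·(≡11), b=17^3·(≡13) mod 17; (11|17)=-1, (13|17)=+1; (−1)^{1·3·8}·(-1)^3·(+1)^1 = -1.
v=7: a=7^0·(≡5), b=7^-2·(≡5) mod 7; (5|7)=-1, (5|7)=-1; (−1)^{0·-2·3}·(-1)^-2·(-1)^0 = +1.
v=5: a=5^1·(≡2), b=5^4·(≡2) mod 5; (2|5)=-1, (2|5)=-1; (−1)^{1·4·2}·(-1)^4·(-1)^1 = -1.
v=2: v_2(a)=-2, v_2(b)=-6; units ≡ 3, 1 (mod 8); ε·ε+αω+βω = 1·0+-2·0+-6·1 ≡ 0  ⇒  (a,b)_2 = +1.
v=23: a=23^0·(≡10), b=23^-2·(≡7) mod 23; (10|23)=-1, (7|23)=-1; (−1)^{0·-2·11}·(-1)^-2·(-1)^0 = +1.
v=∞: -85 < 0 and 17 > 0  ⇒  (a,b)_∞ = +1.
v=13: a=13^0·(≡2), b=13^2·(≡9) mod 13; (2|13)=-1, (9|13)=+1; (−1)^{0·2·6}·(-1)^2·(+1)^0 = +1.
v=31: a=31^2·(≡7), b=31^2·(≡27) mod 31; (7|31)=+1, (27|31)=-1; (−1)^{2·2·15}·(+1)^2·(-1)^2 = +1.
v=3: a=3^4·(≡2), b=3^14·(≡2) mod 3; (2|3)=-1, (2|3)=-1; (−1)^{4·14·1}·(-1)^14·(-1)^4 = +1.
|Ram(-85, 17)| = 2, even; anisotropic at {5, 17}.

[5, 17]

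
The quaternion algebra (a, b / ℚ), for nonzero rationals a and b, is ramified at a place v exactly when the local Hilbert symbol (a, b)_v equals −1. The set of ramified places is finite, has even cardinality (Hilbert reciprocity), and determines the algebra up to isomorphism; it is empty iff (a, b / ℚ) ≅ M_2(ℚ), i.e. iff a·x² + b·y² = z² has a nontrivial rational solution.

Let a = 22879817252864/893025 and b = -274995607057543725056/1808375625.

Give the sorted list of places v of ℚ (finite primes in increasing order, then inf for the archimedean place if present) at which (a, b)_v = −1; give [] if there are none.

[13, 29]

Mod squares: a ≡ 95381, b ≡ -11. Check v ∈ {∞, 2, 3, 5, 7, 11, 13, 23, 29}.
v=23: a=23^1·(≡21), b=23^2·(≡8) mod 23; (21|23)=-1, (8|23)=+1; (−1)^{1·2·11}·(-1)^2·(+1)^1 = +1.
v=29: a=29^1·(≡10), b=29^2·(≡10) mod 29; (10|29)=-1, (10|29)=-1; (−1)^{1·2·14}·(-1)^2·(-1)^1 = -1.
v=13: a=13^1·(≡7), b=13^0·(≡6) mod 13; (7|13)=-1, (6|13)=-1; (−1)^{1·0·6}·(-1)^0·(-1)^1 = -1.
v=2: v_2(a)=14, v_2(b)=18; units ≡ 5, 5 (mod 8); ε·ε+αω+βω = 0·0+14·1+18·1 ≡ 0  ⇒  (a,b)_2 = +1.
v=3: a=3^-6·(≡2), b=3^-10·(≡1) mod 3; (2|3)=-1, (1|3)=+1; (−1)^{-6·-10·1}·(-1)^-10·(+1)^-6 = +1.
v=11: a=11^5·(≡4), b=11^9·(≡7) mod 11; (4|11)=+1, (7|11)=-1; (−1)^{5·9·5}·(+1)^9·(-1)^5 = +1.
v=5: a=5^-2·(≡4), b=5^-4·(≡4) mod 5; (4|5)=+1, (4|5)=+1; (−1)^{-2·-4·2}·(+1)^-4·(+1)^-2 = +1.
v=∞: 95381 > 0 and -11 < 0  ⇒  (a,b)_∞ = +1.
v=7: a=7^-2·(≡3), b=7^-2·(≡3) mod 7; (3|7)=-1, (3|7)=-1; (−1)^{-2·-2·3}·(-1)^-2·(-1)^-2 = +1.
Ram(95381, -11) = {13, 29}; no ℚ_13-point on the conic.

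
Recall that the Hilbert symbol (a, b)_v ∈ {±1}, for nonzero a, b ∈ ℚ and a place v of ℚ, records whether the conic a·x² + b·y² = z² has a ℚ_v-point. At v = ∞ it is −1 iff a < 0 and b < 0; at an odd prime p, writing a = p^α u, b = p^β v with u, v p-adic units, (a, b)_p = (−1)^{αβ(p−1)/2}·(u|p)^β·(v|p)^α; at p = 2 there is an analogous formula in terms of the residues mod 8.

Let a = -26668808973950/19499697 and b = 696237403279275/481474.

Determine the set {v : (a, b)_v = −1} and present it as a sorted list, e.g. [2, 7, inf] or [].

[2, 11, 23, 31]

Mod squares: a ≡ -294814, b ≡ 100531574. Check v ∈ {∞, 2, 3, 5, 7, 11, 13, 17, 23, 29, 31}.
v=13: a=13^1·(≡7), b=13^1·(≡11) mod 13; (7|13)=-1, (11|13)=-1; (−1)^{1·1·6}·(-1)^1·(-1)^1 = +1.
v=23: a=23^3·(≡12), b=23^1·(≡3) mod 23; (12|23)=+1, (3|23)=+1; (−1)^{3·1·11}·(+1)^1·(+1)^3 = -1.
v=29: a=29^1·(≡22), b=29^1·(≡24) mod 29; (22|29)=+1, (24|29)=+1; (−1)^{1·1·14}·(+1)^1·(+1)^1 = +1.
v=31: a=31^2·(≡6), b=31^3·(≡21) mod 31; (6|31)=-1, (21|31)=-1; (−1)^{2·3·15}·(-1)^3·(-1)^2 = -1.
v=3: a=3^-4·(≡2), b=3^4·(≡2) mod 3; (2|3)=-1, (2|3)=-1; (−1)^{-4·4·1}·(-1)^4·(-1)^-4 = +1.
v=7: a=7^-2·(≡6), b=7^-2·(≡5) mod 7; (6|7)=-1, (5|7)=-1; (−1)^{-2·-2·3}·(-1)^-2·(-1)^-2 = +1.
v=17: a=17^-3·(≡13), b=17^-3·(≡8) mod 17; (13|17)=+1, (8|17)=+1; (−1)^{-3·-3·8}·(+1)^-3·(+1)^-3 = +1.
v=11: a=11^2·(≡2), b=11^3·(≡5) mod 11; (2|11)=-1, (5|11)=+1; (−1)^{2·3·5}·(-1)^3·(+1)^2 = -1.
v=5: a=5^2·(≡1), b=5^2·(≡4) mod 5; (1|5)=+1, (4|5)=+1; (−1)^{2·2·2}·(+1)^2·(+1)^2 = +1.
v=2: v_2(a)=1, v_2(b)=-1; units ≡ 1, 3 (mod 8); ε·ε+αω+βω = 0·1+1·1+-1·0 ≡ 1  ⇒  (a,b)_2 = -1.
v=∞: -294814 < 0 and 100531574 > 0  ⇒  (a,b)_∞ = +1.
Ram(-294814, 100531574) = {2, 11, 23, 31}; no ℚ_2-point on the conic.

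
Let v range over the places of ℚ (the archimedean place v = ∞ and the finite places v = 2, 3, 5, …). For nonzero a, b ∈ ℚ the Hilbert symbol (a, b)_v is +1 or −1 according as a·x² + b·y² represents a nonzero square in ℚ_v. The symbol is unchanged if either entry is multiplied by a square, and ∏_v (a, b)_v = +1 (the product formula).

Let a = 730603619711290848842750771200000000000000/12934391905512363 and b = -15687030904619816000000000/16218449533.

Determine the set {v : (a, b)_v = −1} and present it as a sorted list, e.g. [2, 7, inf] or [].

[2, 23, 31, 37]

(a, b) ≡ (131979, -1344005) mod (ℚ^×)²; places V = {2, 3, 5, 7, 11, 13, 19, 23, 29, 31, 37, 41, ∞}.
(a,b)_19: α=-2, u≡16; β=-2, v≡7 (mod 19); (16|19)=+1, (7|19)=+1; sign (−1)^0·+1^-2·+1^-2 = +1.
(a,b)_7: α=2, u≡2; β=2, v≡4 (mod 7); (2|7)=+1, (4|7)=+1; sign (−1)^0·+1^2·+1^2 = +1.
(a,b)_29: α=5, u≡10; β=3, v≡26 (mod 29); (10|29)=-1, (26|29)=-1; sign (−1)^0·-1^3·-1^5 = +1.
(a,b)_31: α=2, u≡23; β=1, v≡14 (mod 31); (23|31)=-1, (14|31)=+1; sign (−1)^0·-1^1·+1^2 = -1.
(a,b)_2: α=26, β=12; u≡3, v≡3 (mod 8); ε(u)ε(v)=1·1, αω(v)=26·1, βω(u)=12·1; sum ≡ 1  ⇒  -1.
(a,b)_23: α=2, u≡5; β=1, v≡2 (mod 23); (5|23)=-1, (2|23)=+1; sign (−1)^0·-1^1·+1^2 = -1.
(a,b)_11: α=-4, u≡9; β=-2, v≡8 (mod 11); (9|11)=+1, (8|11)=-1; sign (−1)^0·+1^-2·-1^-4 = +1.
(a,b)_∞: sgn(131979)=+, sgn(-1344005)=−, so +1.
(a,b)_3: α=-1, u≡1; β=0, v≡1 (mod 3); (1|3)=+1, (1|3)=+1; sign (−1)^0·+1^0·+1^-1 = +1.
(a,b)_41: α=3, u≡31; β=2, v≡33 (mod 41); (31|41)=+1, (33|41)=+1; sign (−1)^0·+1^2·+1^3 = +1.
(a,b)_5: α=14, u≡1; β=9, v≡1 (mod 5); (1|5)=+1, (1|5)=+1; sign (−1)^0·+1^9·+1^14 = +1.
(a,b)_13: α=-8, u≡10; β=-5, v≡1 (mod 13); (10|13)=+1, (1|13)=+1; sign (−1)^0·+1^-5·+1^-8 = +1.
(a,b)_37: α=3, u≡23; β=2, v≡6 (mod 37); (23|37)=-1, (6|37)=-1; sign (−1)^0·-1^2·-1^3 = -1.
(131979, -1344005 / ℚ) ramifies at {2, 23, 31, 37}: a division algebra.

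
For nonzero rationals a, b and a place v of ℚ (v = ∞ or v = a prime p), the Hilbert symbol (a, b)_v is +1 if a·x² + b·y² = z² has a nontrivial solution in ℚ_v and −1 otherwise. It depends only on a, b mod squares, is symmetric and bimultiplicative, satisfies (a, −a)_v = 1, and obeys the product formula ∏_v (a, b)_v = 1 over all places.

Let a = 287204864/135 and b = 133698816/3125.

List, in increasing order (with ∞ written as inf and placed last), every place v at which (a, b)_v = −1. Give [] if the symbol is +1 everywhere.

Mod squares: a ≡ 20010, b ≡ 345. Check v ∈ {∞, 2, 3, 5, 23, 29}.
v=23: a=23^1·(≡5), b=23^1·(≡17) mod 23; (5|23)=-1, (17|23)=-1; (−1)^{1·1·11}·(-1)^1·(-1)^1 = -1.
v=3: a=3^-3·(≡1), b=3^3·(≡1) mod 3; (1|3)=+1, (1|3)=+1; (−1)^{-3·3·1}·(+1)^3·(+1)^-3 = -1.
v=2: v_2(a)=9, v_2(b)=8; units ≡ 5, 1 (mod 8); ε·ε+αω+βω = 0·0+9·0+8·1 ≡ 0  ⇒  (a,b)_2 = +1.
v=∞: 20010 > 0 and 345 > 0  ⇒  (a,b)_∞ = +1.
v=5: a=5^-1·(≡2), b=5^-5·(≡1) mod 5; (2|5)=-1, (1|5)=+1; (−1)^{-1·-5·2}·(-1)^-5·(+1)^-1 = -1.
v=29: a=29^3·(≡23), b=29^2·(≡21) mod 29; (23|29)=+1, (21|29)=-1; (−1)^{3·2·14}·(+1)^2·(-1)^3 = -1.
|Ram(20010, 345)| = 4, even; anisotropic at {3, 5, 23, 29}.

[3, 5, 23, 29]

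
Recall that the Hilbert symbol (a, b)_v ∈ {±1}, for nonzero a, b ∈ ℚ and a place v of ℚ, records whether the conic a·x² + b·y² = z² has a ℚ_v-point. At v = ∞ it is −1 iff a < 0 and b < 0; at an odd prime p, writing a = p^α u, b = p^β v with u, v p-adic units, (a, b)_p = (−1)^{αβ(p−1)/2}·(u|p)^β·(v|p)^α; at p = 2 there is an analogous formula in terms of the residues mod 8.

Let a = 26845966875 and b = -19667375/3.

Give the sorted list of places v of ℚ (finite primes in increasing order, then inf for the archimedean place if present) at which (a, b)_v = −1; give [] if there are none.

[2, 3, 5, 19]

(a, b) ≡ (5187, -285) mod (ℚ^×)²; places V = {2, 3, 5, 7, 13, 19, ∞}.
(a,b)_13: α=3, u≡12; β=2, v≡9 (mod 13); (12|13)=+1, (9|13)=+1; sign (−1)^0·+1^2·+1^3 = +1.
(a,b)_19: α=1, u≡4; β=1, v≡11 (mod 19); (4|19)=+1, (11|19)=+1; sign (−1)^1·+1^1·+1^1 = -1.
(a,b)_5: α=4, u≡2; β=3, v≡2 (mod 5); (2|5)=-1, (2|5)=-1; sign (−1)^0·-1^3·-1^4 = -1.
(a,b)_2: α=0, β=0; u≡3, v≡3 (mod 8); ε(u)ε(v)=1·1, αω(v)=0·1, βω(u)=0·1; sum ≡ 1  ⇒  -1.
(a,b)_∞: sgn(5187)=+, sgn(-285)=−, so +1.
(a,b)_3: α=1, u≡1; β=-1, v≡1 (mod 3); (1|3)=+1, (1|3)=+1; sign (−1)^1·+1^-1·+1^1 = -1.
(a,b)_7: α=3, u≡5; β=2, v≡4 (mod 7); (5|7)=-1, (4|7)=+1; sign (−1)^0·-1^2·+1^3 = +1.
|Ram(5187, -285)| = 4, even; anisotropic at {2, 3, 5, 19}.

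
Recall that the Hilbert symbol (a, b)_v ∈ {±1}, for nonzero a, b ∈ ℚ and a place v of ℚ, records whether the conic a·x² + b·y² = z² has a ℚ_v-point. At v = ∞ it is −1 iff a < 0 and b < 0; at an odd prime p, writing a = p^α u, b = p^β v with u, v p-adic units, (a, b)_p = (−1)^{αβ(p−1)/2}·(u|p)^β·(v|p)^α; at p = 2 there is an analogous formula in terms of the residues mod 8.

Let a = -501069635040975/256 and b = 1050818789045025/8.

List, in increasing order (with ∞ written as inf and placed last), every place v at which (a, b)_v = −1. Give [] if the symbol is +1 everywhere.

Mod squares: a ≡ -143871, b ≡ 91789698. Check v ∈ {∞, 2, 3, 5, 7, 11, 13, 17, 29, 31, 37}.
v=5: a=5^2·(≡1), b=5^2·(≡2) mod 5; (1|5)=+1, (2|5)=-1; (−1)^{2·2·2}·(+1)^2·(-1)^2 = +1.
v=3: a=3^1·(≡1), b=3^3·(≡1) mod 3; (1|3)=+1, (1|3)=+1; (−1)^{1·3·1}·(+1)^3·(+1)^1 = -1.
v=11: a=11^2·(≡5), b=11^3·(≡8) mod 11; (5|11)=+1, (8|11)=-1; (−1)^{2·3·5}·(+1)^3·(-1)^2 = +1.
v=∞: -143871 < 0 and 91789698 > 0  ⇒  (a,b)_∞ = +1.
v=13: a=13^1·(≡12), b=13^1·(≡10) mod 13; (12|13)=+1, (10|13)=+1; (−1)^{1·1·6}·(+1)^1·(+1)^1 = +1.
v=37: a=37^2·(≡6), b=37^0·(≡31) mod 37; (6|37)=-1, (31|37)=-1; (−1)^{2·0·18}·(-1)^0·(-1)^2 = +1.
v=29: a=29^2·(≡10), b=29^3·(≡27) mod 29; (10|29)=-1, (27|29)=-1; (−1)^{2·3·14}·(-1)^3·(-1)^2 = -1.
v=17: a=17^1·(≡5), b=17^1·(≡11) mod 17; (5|17)=-1, (11|17)=-1; (−1)^{1·1·8}·(-1)^1·(-1)^1 = +1.
v=7: a=7^1·(≡6), b=7^1·(≡1) mod 7; (6|7)=-1, (1|7)=+1; (−1)^{1·1·3}·(-1)^1·(+1)^1 = +1.
v=31: a=31^1·(≡2), b=31^1·(≡11) mod 31; (2|31)=+1, (11|31)=-1; (−1)^{1·1·15}·(+1)^1·(-1)^1 = +1.
v=2: v_2(a)=-8, v_2(b)=-3; units ≡ 1, 1 (mod 8); ε·ε+αω+βω = 0·0+-8·0+-3·0 ≡ 0  ⇒  (a,b)_2 = +1.
(-143871, 91789698 / ℚ) ramifies at {3, 29}: a division algebra.

[3, 29]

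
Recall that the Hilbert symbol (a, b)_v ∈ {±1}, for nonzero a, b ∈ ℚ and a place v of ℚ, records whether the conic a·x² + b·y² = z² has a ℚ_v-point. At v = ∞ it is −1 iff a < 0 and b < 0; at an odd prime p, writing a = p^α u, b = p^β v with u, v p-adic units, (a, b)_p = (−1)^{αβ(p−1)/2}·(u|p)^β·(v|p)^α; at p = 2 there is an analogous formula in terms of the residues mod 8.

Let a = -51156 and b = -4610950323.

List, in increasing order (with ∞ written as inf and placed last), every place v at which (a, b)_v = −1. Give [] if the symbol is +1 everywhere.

(a, b) ≡ (-29, -94101027) mod (ℚ^×)²; places V = {2, 3, 7, 23, 29, 31, 37, 41, ∞}.
(a,b)_41: α=0, u≡12; β=1, v≡18 (mod 41); (12|41)=-1, (18|41)=+1; sign (−1)^0·-1^1·+1^0 = -1.
(a,b)_31: α=0, u≡25; β=1, v≡23 (mod 31); (25|31)=+1, (23|31)=-1; sign (−1)^0·+1^1·-1^0 = +1.
(a,b)_37: α=0, u≡15; β=1, v≡13 (mod 37); (15|37)=-1, (13|37)=-1; sign (−1)^0·-1^1·-1^0 = -1.
(a,b)_∞: sgn(-29)=−, sgn(-94101027)=−, so -1.
(a,b)_29: α=1, u≡5; β=1, v≡13 (mod 29); (5|29)=+1, (13|29)=+1; sign (−1)^0·+1^1·+1^1 = +1.
(a,b)_3: α=2, u≡1; β=1, v≡1 (mod 3); (1|3)=+1, (1|3)=+1; sign (−1)^0·+1^1·+1^2 = +1.
(a,b)_2: α=2, β=0; u≡3, v≡5 (mod 8); ε(u)ε(v)=1·0, αω(v)=2·1, βω(u)=0·1; sum ≡ 0  ⇒  +1.
(a,b)_23: α=0, u≡19; β=1, v≡18 (mod 23); (19|23)=-1, (18|23)=+1; sign (−1)^0·-1^1·+1^0 = -1.
(a,b)_7: α=2, u≡6; β=2, v≡1 (mod 7); (6|7)=-1, (1|7)=+1; sign (−1)^0·-1^2·+1^2 = +1.
Ram(-29, -94101027) = {23, 37, 41, ∞}; no ℚ_23-point on the conic.

[23, 37, 41, inf]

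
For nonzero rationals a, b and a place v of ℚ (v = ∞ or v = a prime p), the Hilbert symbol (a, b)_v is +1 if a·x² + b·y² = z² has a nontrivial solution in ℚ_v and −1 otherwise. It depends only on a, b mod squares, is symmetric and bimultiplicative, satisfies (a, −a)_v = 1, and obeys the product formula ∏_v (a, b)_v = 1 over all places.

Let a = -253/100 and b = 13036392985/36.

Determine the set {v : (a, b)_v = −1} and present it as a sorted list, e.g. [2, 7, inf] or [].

[5, 7, 11, 23]

(a, b) ≡ (-253, 385) mod (ℚ^×)²; places V = {2, 3, 5, 7, 11, 23, ∞}.
(a,b)_3: α=0, u≡2; β=-2, v≡1 (mod 3); (2|3)=-1, (1|3)=+1; sign (−1)^0·-1^-2·+1^0 = +1.
(a,b)_∞: sgn(-253)=−, sgn(385)=+, so +1.
(a,b)_5: α=-2, u≡3; β=1, v≡2 (mod 5); (3|5)=-1, (2|5)=-1; sign (−1)^0·-1^1·-1^-2 = -1.
(a,b)_11: α=1, u≡10; β=3, v≡8 (mod 11); (10|11)=-1, (8|11)=-1; sign (−1)^1·-1^3·-1^1 = -1.
(a,b)_23: α=1, u≡13; β=4, v≡22 (mod 23); (13|23)=+1, (22|23)=-1; sign (−1)^0·+1^4·-1^1 = -1.
(a,b)_7: α=0, u≡3; β=1, v≡3 (mod 7); (3|7)=-1, (3|7)=-1; sign (−1)^0·-1^1·-1^0 = -1.
(a,b)_2: α=-2, β=-2; u≡3, v≡1 (mod 8); ε(u)ε(v)=1·0, αω(v)=-2·0, βω(u)=-2·1; sum ≡ 0  ⇒  +1.
|Ram(-253, 385)| = 4, even; anisotropic at {5, 7, 11, 23}.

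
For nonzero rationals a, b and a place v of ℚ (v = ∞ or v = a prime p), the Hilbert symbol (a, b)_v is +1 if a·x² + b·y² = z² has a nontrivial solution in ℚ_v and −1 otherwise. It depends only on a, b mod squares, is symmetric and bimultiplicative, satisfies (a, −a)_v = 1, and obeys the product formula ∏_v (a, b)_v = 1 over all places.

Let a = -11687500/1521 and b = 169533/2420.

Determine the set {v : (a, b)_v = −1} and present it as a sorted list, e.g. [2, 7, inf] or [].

[5, 13, 17, 23]

Mod squares: a ≡ -187, b ≡ 10465. Check v ∈ {∞, 2, 3, 5, 7, 11, 13, 17, 23}.
v=5: a=5^6·(≡2), b=5^-1·(≡2) mod 5; (2|5)=-1, (2|5)=-1; (−1)^{6·-1·2}·(-1)^-1·(-1)^6 = -1.
v=3: a=3^-2·(≡2), b=3^4·(≡1) mod 3; (2|3)=-1, (1|3)=+1; (−1)^{-2·4·1}·(-1)^4·(+1)^-2 = +1.
v=11: a=11^1·(≡4), b=11^-2·(≡5) mod 11; (4|11)=+1, (5|11)=+1; (−1)^{1·-2·5}·(+1)^-2·(+1)^1 = +1.
v=7: a=7^0·(≡4), b=7^1·(≡4) mod 7; (4|7)=+1, (4|7)=+1; (−1)^{0·1·3}·(+1)^1·(+1)^0 = +1.
v=∞: -187 < 0 and 10465 > 0  ⇒  (a,b)_∞ = +1.
v=2: v_2(a)=2, v_2(b)=-2; units ≡ 5, 1 (mod 8); ε·ε+αω+βω = 0·0+2·0+-2·1 ≡ 0  ⇒  (a,b)_2 = +1.
v=23: a=23^0·(≡14), b=23^1·(≡16) mod 23; (14|23)=-1, (16|23)=+1; (−1)^{0·1·11}·(-1)^1·(+1)^0 = -1.
v=17: a=17^1·(≡6), b=17^0·(≡10) mod 17; (6|17)=-1, (10|17)=-1; (−1)^{1·0·8}·(-1)^0·(-1)^1 = -1.
v=13: a=13^-2·(≡8), b=13^1·(≡1) mod 13; (8|13)=-1, (1|13)=+1; (−1)^{-2·1·6}·(-1)^1·(+1)^-2 = -1.
Ram(-187, 10465) = {5, 13, 17, 23}; no ℚ_5-point on the conic.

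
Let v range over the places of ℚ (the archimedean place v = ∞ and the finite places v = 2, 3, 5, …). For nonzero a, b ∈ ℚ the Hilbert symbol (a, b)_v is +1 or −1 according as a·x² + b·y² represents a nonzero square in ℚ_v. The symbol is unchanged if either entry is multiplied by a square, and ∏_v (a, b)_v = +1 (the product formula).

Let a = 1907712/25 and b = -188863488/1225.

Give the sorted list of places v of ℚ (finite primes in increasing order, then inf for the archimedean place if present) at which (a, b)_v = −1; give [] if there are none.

[2, 23]

Mod squares: a ≡ 23, b ≡ -253. Check v ∈ {∞, 2, 3, 5, 7, 11, 23}.
v=∞: 23 > 0 and -253 < 0  ⇒  (a,b)_∞ = +1.
v=23: a=23^1·(≡3), b=23^1·(≡16) mod 23; (3|23)=+1, (16|23)=+1; (−1)^{1·1·11}·(+1)^1·(+1)^1 = -1.
v=7: a=7^0·(≡4), b=7^-2·(≡3) mod 7; (4|7)=+1, (3|7)=-1; (−1)^{0·-2·3}·(+1)^-2·(-1)^0 = +1.
v=3: a=3^4·(≡2), b=3^6·(≡2) mod 3; (2|3)=-1, (2|3)=-1; (−1)^{4·6·1}·(-1)^6·(-1)^4 = +1.
v=5: a=5^-2·(≡2), b=5^-2·(≡3) mod 5; (2|5)=-1, (3|5)=-1; (−1)^{-2·-2·2}·(-1)^-2·(-1)^-2 = +1.
v=2: v_2(a)=10, v_2(b)=10; units ≡ 7, 3 (mod 8); ε·ε+αω+βω = 1·1+10·1+10·0 ≡ 1  ⇒  (a,b)_2 = -1.
v=11: a=11^0·(≡5), b=11^1·(≡2) mod 11; (5|11)=+1, (2|11)=-1; (−1)^{0·1·5}·(+1)^1·(-1)^0 = +1.
(23, -253 / ℚ) ramifies at {2, 23}: a division algebra.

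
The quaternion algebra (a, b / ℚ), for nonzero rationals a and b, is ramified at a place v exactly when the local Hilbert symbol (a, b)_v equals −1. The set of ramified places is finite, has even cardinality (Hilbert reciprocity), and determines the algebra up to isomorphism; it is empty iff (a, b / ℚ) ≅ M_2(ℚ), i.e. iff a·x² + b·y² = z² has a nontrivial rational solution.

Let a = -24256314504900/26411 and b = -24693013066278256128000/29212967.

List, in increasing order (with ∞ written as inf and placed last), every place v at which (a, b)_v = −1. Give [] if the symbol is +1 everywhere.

[11, 17, 29, inf]

Mod squares: a ≡ -11, b ≡ -170085. Check v ∈ {∞, 2, 3, 5, 7, 11, 13, 17, 23, 29, 37}.
v=37: a=37^2·(≡26), b=37^0·(≡4) mod 37; (26|37)=+1, (4|37)=+1; (−1)^{2·0·18}·(+1)^0·(+1)^2 = +1.
v=17: a=17^2·(≡12), b=17^3·(≡4) mod 17; (12|17)=-1, (4|17)=+1; (−1)^{2·3·8}·(-1)^3·(+1)^2 = -1.
v=5: a=5^2·(≡4), b=5^3·(≡3) mod 5; (4|5)=+1, (3|5)=-1; (−1)^{2·3·2}·(+1)^3·(-1)^2 = +1.
v=29: a=29^2·(≡19), b=29^3·(≡9) mod 29; (19|29)=-1, (9|29)=+1; (−1)^{2·3·14}·(-1)^3·(+1)^2 = -1.
v=7: a=7^-4·(≡3), b=7^-4·(≡2) mod 7; (3|7)=-1, (2|7)=+1; (−1)^{-4·-4·3}·(-1)^-4·(+1)^-4 = +1.
v=13: a=13^0·(≡2), b=13^2·(≡8) mod 13; (2|13)=-1, (8|13)=-1; (−1)^{0·2·6}·(-1)^2·(-1)^0 = +1.
v=11: a=11^-1·(≡2), b=11^2·(≡8) mod 11; (2|11)=-1, (8|11)=-1; (−1)^{-1·2·5}·(-1)^2·(-1)^-1 = -1.
v=23: a=23^0·(≡9), b=23^-3·(≡17) mod 23; (9|23)=+1, (17|23)=-1; (−1)^{0·-3·11}·(+1)^-3·(-1)^0 = +1.
v=3: a=3^6·(≡1), b=3^9·(≡2) mod 3; (1|3)=+1, (2|3)=-1; (−1)^{6·9·1}·(+1)^9·(-1)^6 = +1.
v=∞: -11 < 0 and -170085 < 0  ⇒  (a,b)_∞ = -1.
v=2: v_2(a)=2, v_2(b)=12; units ≡ 5, 3 (mod 8); ε·ε+αω+βω = 0·1+2·1+12·1 ≡ 0  ⇒  (a,b)_2 = +1.
(-11, -170085 / ℚ) ramifies at {11, 17, 29, ∞}: a division algebra.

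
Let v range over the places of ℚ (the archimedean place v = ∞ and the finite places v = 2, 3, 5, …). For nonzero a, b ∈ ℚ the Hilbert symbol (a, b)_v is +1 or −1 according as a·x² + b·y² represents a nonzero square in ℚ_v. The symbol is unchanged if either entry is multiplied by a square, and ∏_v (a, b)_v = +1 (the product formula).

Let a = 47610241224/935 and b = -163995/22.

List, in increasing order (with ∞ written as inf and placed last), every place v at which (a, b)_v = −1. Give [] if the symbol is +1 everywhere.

Mod squares: a ≡ 510510, b ≡ -4290. Check v ∈ {∞, 2, 3, 5, 7, 11, 13, 17, 23, 29}.
v=∞: 510510 > 0 and -4290 < 0  ⇒  (a,b)_∞ = +1.
v=17: a=17^-1·(≡4), b=17^0·(≡11) mod 17; (4|17)=+1, (11|17)=-1; (−1)^{-1·0·8}·(+1)^0·(-1)^-1 = -1.
v=2: v_2(a)=3, v_2(b)=-1; units ≡ 7, 7 (mod 8); ε·ε+αω+βω = 1·1+3·0+-1·0 ≡ 1  ⇒  (a,b)_2 = -1.
v=29: a=29^2·(≡6), b=29^2·(≡3) mod 29; (6|29)=+1, (3|29)=-1; (−1)^{2·2·14}·(+1)^2·(-1)^2 = +1.
v=5: a=5^-1·(≡2), b=5^1·(≡3) mod 5; (2|5)=-1, (3|5)=-1; (−1)^{-1·1·2}·(-1)^1·(-1)^-1 = +1.
v=23: a=23^2·(≡2), b=23^0·(≡5) mod 23; (2|23)=+1, (5|23)=-1; (−1)^{2·0·11}·(+1)^0·(-1)^2 = +1.
v=13: a=13^1·(≡4), b=13^1·(≡11) mod 13; (4|13)=+1, (11|13)=-1; (−1)^{1·1·6}·(+1)^1·(-1)^1 = -1.
v=7: a=7^3·(≡4), b=7^0·(≡1) mod 7; (4|7)=+1, (1|7)=+1; (−1)^{3·0·3}·(+1)^0·(+1)^3 = +1.
v=3: a=3^1·(≡1), b=3^1·(≡1) mod 3; (1|3)=+1, (1|3)=+1; (−1)^{1·1·1}·(+1)^1·(+1)^1 = -1.
v=11: a=11^-1·(≡5), b=11^-1·(≡2) mod 11; (5|11)=+1, (2|11)=-1; (−1)^{-1·-1·5}·(+1)^-1·(-1)^-1 = +1.
Ram(510510, -4290) = {2, 3, 13, 17}; no ℚ_2-point on the conic.

[2, 3, 13, 17]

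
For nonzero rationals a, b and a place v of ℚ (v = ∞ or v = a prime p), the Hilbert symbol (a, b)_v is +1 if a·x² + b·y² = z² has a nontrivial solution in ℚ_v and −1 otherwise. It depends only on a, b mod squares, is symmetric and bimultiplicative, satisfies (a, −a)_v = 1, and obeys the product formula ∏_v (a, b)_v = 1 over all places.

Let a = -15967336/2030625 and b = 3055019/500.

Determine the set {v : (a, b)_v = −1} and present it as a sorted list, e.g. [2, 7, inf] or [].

(a, b) ≡ (-154, 55) mod (ℚ^×)²; places V = {2, 3, 5, 7, 11, 17, 19, 23, 31, ∞}.
(a,b)_23: α=2, u≡15; β=0, v≡8 (mod 23); (15|23)=-1, (8|23)=+1; sign (−1)^0·-1^0·+1^2 = +1.
(a,b)_2: α=3, β=-2; u≡3, v≡7 (mod 8); ε(u)ε(v)=1·1, αω(v)=3·0, βω(u)=-2·1; sum ≡ 1  ⇒  -1.
(a,b)_31: α=0, u≡20; β=2, v≡12 (mod 31); (20|31)=+1, (12|31)=-1; sign (−1)^0·+1^2·-1^0 = +1.
(a,b)_11: α=1, u≡2; β=1, v≡9 (mod 11); (2|11)=-1, (9|11)=+1; sign (−1)^1·-1^1·+1^1 = +1.
(a,b)_17: α=0, u≡15; β=2, v≡2 (mod 17); (15|17)=+1, (2|17)=+1; sign (−1)^0·+1^2·+1^0 = +1.
(a,b)_∞: sgn(-154)=−, sgn(55)=+, so +1.
(a,b)_19: α=-2, u≡17; β=0, v≡11 (mod 19); (17|19)=+1, (11|19)=+1; sign (−1)^0·+1^0·+1^-2 = +1.
(a,b)_7: α=3, u≡6; β=0, v≡3 (mod 7); (6|7)=-1, (3|7)=-1; sign (−1)^0·-1^0·-1^3 = -1.
(a,b)_5: α=-4, u≡1; β=-3, v≡1 (mod 5); (1|5)=+1, (1|5)=+1; sign (−1)^0·+1^-3·+1^-4 = +1.
(a,b)_3: α=-2, u≡2; β=0, v≡1 (mod 3); (2|3)=-1, (1|3)=+1; sign (−1)^0·-1^0·+1^-2 = +1.
|Ram(-154, 55)| = 2, even; anisotropic at {2, 7}.

[2, 7]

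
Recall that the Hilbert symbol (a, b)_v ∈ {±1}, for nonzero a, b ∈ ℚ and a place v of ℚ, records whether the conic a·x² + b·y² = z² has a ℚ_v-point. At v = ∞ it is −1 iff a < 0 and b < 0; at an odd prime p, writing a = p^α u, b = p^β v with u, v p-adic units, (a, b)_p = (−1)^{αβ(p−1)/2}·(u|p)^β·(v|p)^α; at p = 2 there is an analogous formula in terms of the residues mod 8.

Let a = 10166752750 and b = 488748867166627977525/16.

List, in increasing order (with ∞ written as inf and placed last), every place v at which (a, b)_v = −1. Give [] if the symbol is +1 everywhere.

[2, 19]

Mod squares: a ≡ 190, b ≡ 4389. Check v ∈ {∞, 2, 3, 5, 7, 11, 19}.
v=11: a=11^2·(≡9), b=11^3·(≡5) mod 11; (9|11)=+1, (5|11)=+1; (−1)^{2·3·5}·(+1)^3·(+1)^2 = +1.
v=2: v_2(a)=1, v_2(b)=-4; units ≡ 7, 5 (mod 8); ε·ε+αω+βω = 1·0+1·1+-4·0 ≡ 1  ⇒  (a,b)_2 = -1.
v=5: a=5^3·(≡2), b=5^2·(≡1) mod 5; (2|5)=-1, (1|5)=+1; (−1)^{3·2·2}·(-1)^2·(+1)^3 = +1.
v=19: a=19^3·(≡3), b=19^5·(≡10) mod 19; (3|19)=-1, (10|19)=-1; (−1)^{3·5·9}·(-1)^5·(-1)^3 = -1.
v=∞: 190 > 0 and 4389 > 0  ⇒  (a,b)_∞ = +1.
v=3: a=3^0·(≡1), b=3^1·(≡2) mod 3; (1|3)=+1, (2|3)=-1; (−1)^{0·1·1}·(+1)^1·(-1)^0 = +1.
v=7: a=7^2·(≡4), b=7^11·(≡4) mod 7; (4|7)=+1, (4|7)=+1; (−1)^{2·11·3}·(+1)^11·(+1)^2 = +1.
|Ram(190, 4389)| = 2, even; anisotropic at {2, 19}.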